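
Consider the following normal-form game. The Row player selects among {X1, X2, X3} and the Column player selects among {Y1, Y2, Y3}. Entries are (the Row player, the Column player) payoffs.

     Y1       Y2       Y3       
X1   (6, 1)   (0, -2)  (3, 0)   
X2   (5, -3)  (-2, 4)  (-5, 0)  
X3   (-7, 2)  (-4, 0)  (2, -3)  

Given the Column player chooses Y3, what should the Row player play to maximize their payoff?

With the Column player fixed at Y3, the Row player's payoffs are: X1 → 3, X2 → -5, X3 → 2.
The maximum is 3, achieved by X1.

X1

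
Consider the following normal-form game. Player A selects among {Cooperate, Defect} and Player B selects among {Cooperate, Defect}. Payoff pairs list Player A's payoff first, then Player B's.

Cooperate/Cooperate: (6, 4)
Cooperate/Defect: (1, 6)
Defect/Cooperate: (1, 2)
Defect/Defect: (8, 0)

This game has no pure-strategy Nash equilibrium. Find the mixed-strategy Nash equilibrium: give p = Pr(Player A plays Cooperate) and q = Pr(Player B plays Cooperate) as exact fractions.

p = 1/2, q = 7/12

In a mixed NE each player is indifferent between their pure strategies, so the opponent's mix sets the indifference.
Player B indifferent between Cooperate and Defect: p·4 + (1−p)·2 = p·6 + (1−p)·0 ⟹ 2 + 2p = 0 + 6p ⟹ p = 1/2.
Player A indifferent between Cooperate and Defect: q·6 + (1−q)·1 = q·1 + (1−q)·8 ⟹ 1 + 5q = 8 + (-7)q ⟹ q = 7/12.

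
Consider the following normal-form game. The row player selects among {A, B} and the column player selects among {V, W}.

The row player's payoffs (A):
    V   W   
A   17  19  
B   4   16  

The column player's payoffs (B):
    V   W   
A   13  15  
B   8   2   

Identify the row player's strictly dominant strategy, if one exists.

Check whether one of the row player's strategies beats all alternatives regardless of what the opponent does.
A strictly dominates: vs V: 17 > 4; vs W: 19 > 16.

A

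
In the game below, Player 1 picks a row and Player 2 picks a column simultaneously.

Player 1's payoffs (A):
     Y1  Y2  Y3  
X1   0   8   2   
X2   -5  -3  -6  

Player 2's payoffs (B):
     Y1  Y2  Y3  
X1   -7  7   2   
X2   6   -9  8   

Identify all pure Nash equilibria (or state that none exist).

A profile is a Nash equilibrium when each player is best-responding to the other.
Player 1's best responses — vs Y1: X1 (payoff 0); vs Y2: X1 (payoff 8); vs Y3: X1 (payoff 2).
Player 2's best responses — vs X1: Y2 (payoff 7); vs X2: Y3 (payoff 8).
The only mutual best response is (X1, Y2); neither player gains by switching there.

(X1, Y2)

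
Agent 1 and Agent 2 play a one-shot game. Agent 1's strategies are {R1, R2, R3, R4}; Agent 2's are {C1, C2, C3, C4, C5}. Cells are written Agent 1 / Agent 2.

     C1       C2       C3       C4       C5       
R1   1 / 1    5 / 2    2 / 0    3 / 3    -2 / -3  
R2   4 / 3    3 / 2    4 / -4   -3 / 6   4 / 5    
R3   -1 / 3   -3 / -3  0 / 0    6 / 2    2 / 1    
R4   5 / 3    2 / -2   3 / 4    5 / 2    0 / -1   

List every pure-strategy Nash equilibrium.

Check mutual best responses: a cell is a NE iff neither player can gain by unilaterally deviating.
Agent 1's best responses — vs C1: R4 (payoff 5); vs C2: R1 (payoff 5); vs C3: R2 (payoff 4); vs C4: R3 (payoff 6); vs C5: R2 (payoff 4).
Agent 2's best responses — vs R1: C4 (payoff 3); vs R2: C4 (payoff 6); vs R3: C1 (payoff 3); vs R4: C3 (payoff 4).
No cell has both players best-responding. For instance, Agent 1's best reply to C5 is R2, but against R2 Agent 2 prefers C4 over C5.

None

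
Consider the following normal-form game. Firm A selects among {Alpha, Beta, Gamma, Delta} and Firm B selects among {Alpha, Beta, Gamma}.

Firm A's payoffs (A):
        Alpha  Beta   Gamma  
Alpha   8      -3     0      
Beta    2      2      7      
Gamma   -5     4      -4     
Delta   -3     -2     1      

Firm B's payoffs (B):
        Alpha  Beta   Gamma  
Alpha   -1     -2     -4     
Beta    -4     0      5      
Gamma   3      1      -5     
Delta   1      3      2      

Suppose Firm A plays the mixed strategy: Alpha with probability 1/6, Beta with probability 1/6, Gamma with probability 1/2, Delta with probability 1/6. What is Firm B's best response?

Compute Firm B's expected payoff from each pure strategy against the given mix.
Alpha: (1/6)·(-1) + (1/6)·(-4) + (1/2)·3 + (1/6)·1 = 5/6
Beta: (1/6)·(-2) + (1/6)·0 + (1/2)·1 + (1/6)·3 = 2/3
Gamma: (1/6)·(-4) + (1/6)·5 + (1/2)·(-5) + (1/6)·2 = -2
Highest expected payoff is 5/6, from Alpha.

Alpha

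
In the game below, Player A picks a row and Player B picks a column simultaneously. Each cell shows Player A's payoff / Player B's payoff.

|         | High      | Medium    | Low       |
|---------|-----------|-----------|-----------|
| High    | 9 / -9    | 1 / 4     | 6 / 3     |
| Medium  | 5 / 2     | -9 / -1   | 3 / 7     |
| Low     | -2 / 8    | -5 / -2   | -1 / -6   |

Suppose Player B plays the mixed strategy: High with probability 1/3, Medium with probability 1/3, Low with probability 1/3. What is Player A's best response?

High

Player A's best reply maximizes expected payoff against the mix.
High: (1/3)·9 + (1/3)·1 + (1/3)·6 = 16/3
Medium: (1/3)·5 + (1/3)·(-9) + (1/3)·3 = -1/3
Low: (1/3)·(-2) + (1/3)·(-5) + (1/3)·(-1) = -8/3
Highest expected payoff is 16/3, from High.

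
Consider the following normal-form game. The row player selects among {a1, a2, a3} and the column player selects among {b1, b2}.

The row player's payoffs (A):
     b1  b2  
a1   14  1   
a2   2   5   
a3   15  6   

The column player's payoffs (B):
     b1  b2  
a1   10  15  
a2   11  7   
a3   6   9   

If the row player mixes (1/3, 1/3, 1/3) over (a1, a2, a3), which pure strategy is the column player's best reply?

b2

The column player's best reply maximizes expected payoff against the mix.
b1: (1/3)·10 + (1/3)·11 + (1/3)·6 = 9
b2: (1/3)·15 + (1/3)·7 + (1/3)·9 = 31/3
Highest expected payoff is 31/3, from b2.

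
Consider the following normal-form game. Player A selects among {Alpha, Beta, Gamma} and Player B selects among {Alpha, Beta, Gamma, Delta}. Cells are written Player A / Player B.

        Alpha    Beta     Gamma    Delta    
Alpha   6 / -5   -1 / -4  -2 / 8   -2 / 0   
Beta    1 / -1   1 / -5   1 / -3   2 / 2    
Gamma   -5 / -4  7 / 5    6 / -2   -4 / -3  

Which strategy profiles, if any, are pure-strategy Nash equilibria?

(Beta, Delta) and (Gamma, Beta)

Find each player's best response to every opponent strategy; NE are the intersections.
Player A's best responses — vs Alpha: Alpha (payoff 6); vs Beta: Gamma (payoff 7); vs Gamma: Gamma (payoff 6); vs Delta: Beta (payoff 2).
Player B's best responses — vs Alpha: Gamma (payoff 8); vs Beta: Delta (payoff 2); vs Gamma: Beta (payoff 5).
Mutual best responses occur at (Beta, Delta) and (Gamma, Beta); at each, neither player gains by switching.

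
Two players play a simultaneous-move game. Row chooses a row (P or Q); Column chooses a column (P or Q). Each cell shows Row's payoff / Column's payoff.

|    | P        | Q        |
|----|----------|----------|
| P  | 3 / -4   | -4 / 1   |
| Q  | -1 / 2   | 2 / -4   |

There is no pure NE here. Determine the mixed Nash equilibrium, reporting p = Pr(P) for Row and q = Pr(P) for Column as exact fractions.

Each player's mixing probability is pinned down by making the *other* player indifferent.
Column indifferent between P and Q: p·(-4) + (1−p)·2 = p·1 + (1−p)·(-4) ⟹ 2 + (-6)p = (-4) + 5p ⟹ p = 6/11.
Row indifferent between P and Q: q·3 + (1−q)·(-4) = q·(-1) + (1−q)·2 ⟹ (-4) + 7q = 2 + (-3)q ⟹ q = 3/5.

p = 6/11, q = 3/5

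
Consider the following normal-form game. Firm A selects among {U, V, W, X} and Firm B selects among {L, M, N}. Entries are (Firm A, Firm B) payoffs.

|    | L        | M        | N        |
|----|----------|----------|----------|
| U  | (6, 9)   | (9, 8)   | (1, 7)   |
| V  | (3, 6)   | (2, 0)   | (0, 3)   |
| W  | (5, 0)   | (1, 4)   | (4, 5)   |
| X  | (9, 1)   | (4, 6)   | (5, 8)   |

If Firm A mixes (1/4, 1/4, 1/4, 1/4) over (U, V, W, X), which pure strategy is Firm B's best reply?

Firm B's best reply maximizes expected payoff against the mix.
L: (1/4)·9 + (1/4)·6 + (1/4)·0 + (1/4)·1 = 4
M: (1/4)·8 + (1/4)·0 + (1/4)·4 + (1/4)·6 = 9/2
N: (1/4)·7 + (1/4)·3 + (1/4)·5 + (1/4)·8 = 23/4
Highest expected payoff is 23/4, from N.

N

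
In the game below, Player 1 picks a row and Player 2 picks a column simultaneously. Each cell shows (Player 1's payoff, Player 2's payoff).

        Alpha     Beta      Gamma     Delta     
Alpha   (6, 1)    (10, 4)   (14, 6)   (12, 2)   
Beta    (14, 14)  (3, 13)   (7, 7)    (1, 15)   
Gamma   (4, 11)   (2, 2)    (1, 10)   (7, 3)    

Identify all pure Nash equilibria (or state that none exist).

(Alpha, Gamma)

Check mutual best responses: a cell is a NE iff neither player can gain by unilaterally deviating.
Player 1's best responses — vs Alpha: Beta (payoff 14); vs Beta: Alpha (payoff 10); vs Gamma: Alpha (payoff 14); vs Delta: Alpha (payoff 12).
Player 2's best responses — vs Alpha: Gamma (payoff 6); vs Beta: Delta (payoff 15); vs Gamma: Alpha (payoff 11).
The only mutual best response is (Alpha, Gamma); neither player gains by switching there.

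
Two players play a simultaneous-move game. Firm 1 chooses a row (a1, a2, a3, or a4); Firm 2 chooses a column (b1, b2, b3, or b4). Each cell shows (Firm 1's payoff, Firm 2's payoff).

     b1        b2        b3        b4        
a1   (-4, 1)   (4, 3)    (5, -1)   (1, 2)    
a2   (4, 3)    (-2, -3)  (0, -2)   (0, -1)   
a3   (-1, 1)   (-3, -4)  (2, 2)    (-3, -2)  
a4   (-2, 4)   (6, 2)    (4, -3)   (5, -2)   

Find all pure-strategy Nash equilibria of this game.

Find each player's best response to every opponent strategy; NE are the intersections.
Firm 1's best responses — vs b1: a2 (payoff 4); vs b2: a4 (payoff 6); vs b3: a1 (payoff 5); vs b4: a4 (payoff 5).
Firm 2's best responses — vs a1: b2 (payoff 3); vs a2: b1 (payoff 3); vs a3: b3 (payoff 2); vs a4: b1 (payoff 4).
The only mutual best response is (a2, b1); neither player gains by switching there.

(a2, b1)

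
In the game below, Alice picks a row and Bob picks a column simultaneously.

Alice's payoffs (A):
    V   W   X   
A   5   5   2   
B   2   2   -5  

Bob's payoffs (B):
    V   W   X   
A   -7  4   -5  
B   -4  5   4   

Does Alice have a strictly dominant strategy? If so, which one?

A

Check whether one of Alice's strategies beats all alternatives regardless of what the opponent does.
A strictly dominates: vs V: 5 > 2; vs W: 5 > 2; vs X: 2 > -5.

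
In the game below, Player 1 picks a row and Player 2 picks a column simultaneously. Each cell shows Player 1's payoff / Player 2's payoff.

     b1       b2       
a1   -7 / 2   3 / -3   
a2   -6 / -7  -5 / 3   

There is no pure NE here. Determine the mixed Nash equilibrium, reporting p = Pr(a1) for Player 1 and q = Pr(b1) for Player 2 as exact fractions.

In a mixed NE each player is indifferent between their pure strategies, so the opponent's mix sets the indifference.
Player 2 indifferent between b1 and b2: p·2 + (1−p)·(-7) = p·(-3) + (1−p)·3 ⟹ (-7) + 9p = 3 + (-6)p ⟹ p = 2/3.
Player 1 indifferent between a1 and a2: q·(-7) + (1−q)·3 = q·(-6) + (1−q)·(-5) ⟹ 3 + (-10)q = (-5) + (-1)q ⟹ q = 8/9.

p = 2/3, q = 8/9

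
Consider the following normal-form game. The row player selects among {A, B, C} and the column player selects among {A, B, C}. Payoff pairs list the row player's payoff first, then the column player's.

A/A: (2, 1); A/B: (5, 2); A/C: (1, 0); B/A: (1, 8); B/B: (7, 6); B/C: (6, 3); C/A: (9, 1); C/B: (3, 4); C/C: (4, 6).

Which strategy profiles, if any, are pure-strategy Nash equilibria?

A profile is a Nash equilibrium when each player is best-responding to the other.
The row player's best responses — vs A: C (payoff 9); vs B: B (payoff 7); vs C: B (payoff 6).
The column player's best responses — vs A: B (payoff 2); vs B: A (payoff 8); vs C: C (payoff 6).
No cell has both players best-responding. For instance, the row player's best reply to C is B, but against B the column player prefers A over C.

No pure-strategy Nash equilibrium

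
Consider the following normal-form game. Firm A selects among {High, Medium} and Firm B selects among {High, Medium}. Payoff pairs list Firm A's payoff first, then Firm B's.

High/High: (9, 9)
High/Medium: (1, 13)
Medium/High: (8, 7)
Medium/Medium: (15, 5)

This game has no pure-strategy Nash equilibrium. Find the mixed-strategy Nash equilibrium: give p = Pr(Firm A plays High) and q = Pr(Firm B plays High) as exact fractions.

p = 1/3, q = 14/15

Each player's mixing probability is pinned down by making the *other* player indifferent.
Firm B indifferent between High and Medium: p·9 + (1−p)·7 = p·13 + (1−p)·5 ⟹ 7 + 2p = 5 + 8p ⟹ p = 1/3.
Firm A indifferent between High and Medium: q·9 + (1−q)·1 = q·8 + (1−q)·15 ⟹ 1 + 8q = 15 + (-7)q ⟹ q = 14/15.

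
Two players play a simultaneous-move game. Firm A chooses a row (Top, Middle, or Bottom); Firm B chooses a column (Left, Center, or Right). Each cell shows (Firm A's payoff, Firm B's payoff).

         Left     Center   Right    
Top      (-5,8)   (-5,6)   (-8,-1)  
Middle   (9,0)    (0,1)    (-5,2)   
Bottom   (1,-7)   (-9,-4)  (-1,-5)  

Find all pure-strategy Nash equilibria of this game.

Find each player's best response to every opponent strategy; NE are the intersections.
Firm A's best responses — vs Left: Middle (payoff 9); vs Center: Middle (payoff 0); vs Right: Bottom (payoff -1).
Firm B's best responses — vs Top: Left (payoff 8); vs Middle: Right (payoff 2); vs Bottom: Center (payoff -4).
No cell has both players best-responding. For instance, Firm A's best reply to Right is Bottom, but against Bottom Firm B prefers Center over Right.

There is no pure-strategy Nash equilibrium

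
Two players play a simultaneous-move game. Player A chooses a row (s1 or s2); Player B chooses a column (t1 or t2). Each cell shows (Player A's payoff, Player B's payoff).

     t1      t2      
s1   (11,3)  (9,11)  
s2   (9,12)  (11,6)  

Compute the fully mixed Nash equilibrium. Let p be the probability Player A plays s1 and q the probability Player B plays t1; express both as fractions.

Each player's mixing probability is pinned down by making the *other* player indifferent.
Player B indifferent between t1 and t2: p·3 + (1−p)·12 = p·11 + (1−p)·6 ⟹ 12 + (-9)p = 6 + 5p ⟹ p = 3/7.
Player A indifferent between s1 and s2: q·11 + (1−q)·9 = q·9 + (1−q)·11 ⟹ 9 + 2q = 11 + (-2)q ⟹ q = 1/2.

p = 3/7, q = 1/2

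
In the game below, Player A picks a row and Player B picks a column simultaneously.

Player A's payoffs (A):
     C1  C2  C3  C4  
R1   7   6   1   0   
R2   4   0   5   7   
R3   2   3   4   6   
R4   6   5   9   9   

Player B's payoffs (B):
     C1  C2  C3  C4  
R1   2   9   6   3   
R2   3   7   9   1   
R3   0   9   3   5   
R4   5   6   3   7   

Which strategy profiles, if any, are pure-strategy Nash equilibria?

(R1, C2) and (R4, C4)

A profile is a Nash equilibrium when each player is best-responding to the other.
Player A's best responses — vs C1: R1 (payoff 7); vs C2: R1 (payoff 6); vs C3: R4 (payoff 9); vs C4: R4 (payoff 9).
Player B's best responses — vs R1: C2 (payoff 9); vs R2: C3 (payoff 9); vs R3: C2 (payoff 9); vs R4: C4 (payoff 7).
Mutual best responses occur at (R1, C2) and (R4, C4); at each, neither player gains by switching.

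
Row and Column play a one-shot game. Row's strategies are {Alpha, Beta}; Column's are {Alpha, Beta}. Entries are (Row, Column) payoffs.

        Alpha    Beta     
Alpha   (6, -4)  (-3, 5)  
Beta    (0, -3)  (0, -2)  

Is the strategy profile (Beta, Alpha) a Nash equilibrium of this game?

No

Holding Column at Alpha: Row gets 0 from Beta but could get 6 by switching to Alpha. Row has a profitable deviation.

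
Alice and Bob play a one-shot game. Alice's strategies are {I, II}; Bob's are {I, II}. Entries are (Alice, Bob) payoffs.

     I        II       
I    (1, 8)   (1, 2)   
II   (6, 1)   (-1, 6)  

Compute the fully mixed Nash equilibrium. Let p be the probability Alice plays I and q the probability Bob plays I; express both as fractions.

In a mixed NE each player is indifferent between their pure strategies, so the opponent's mix sets the indifference.
Bob indifferent between I and II: p·8 + (1−p)·1 = p·2 + (1−p)·6 ⟹ 1 + 7p = 6 + (-4)p ⟹ p = 5/11.
Alice indifferent between I and II: q·1 + (1−q)·1 = q·6 + (1−q)·(-1) ⟹ 1 + 0q = (-1) + 7q ⟹ q = 2/7.

p = 5/11, q = 2/7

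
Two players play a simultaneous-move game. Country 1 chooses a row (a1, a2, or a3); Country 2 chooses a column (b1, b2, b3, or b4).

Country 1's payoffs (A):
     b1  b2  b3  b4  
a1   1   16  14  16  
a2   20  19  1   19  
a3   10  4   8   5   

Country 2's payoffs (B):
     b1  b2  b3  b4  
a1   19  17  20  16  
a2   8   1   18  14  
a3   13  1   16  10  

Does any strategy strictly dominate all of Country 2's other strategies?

A strategy is strictly dominant if it gives Country 2 a strictly higher payoff than every other strategy, against every choice by the opponent.
b3 strictly dominates: vs a1: 20 > each of {19, 17, 16}; vs a2: 18 > each of {8, 1, 14}; vs a3: 16 > each of {13, 1, 10}.

b3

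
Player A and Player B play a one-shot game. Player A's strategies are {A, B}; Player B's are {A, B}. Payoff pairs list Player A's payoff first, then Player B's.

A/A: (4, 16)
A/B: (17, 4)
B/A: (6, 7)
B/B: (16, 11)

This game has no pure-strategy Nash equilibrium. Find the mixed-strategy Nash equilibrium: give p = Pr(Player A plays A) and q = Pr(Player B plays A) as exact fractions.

p = 1/4, q = 1/3

Each player's mixing probability is pinned down by making the *other* player indifferent.
Player B indifferent between A and B: p·16 + (1−p)·7 = p·4 + (1−p)·11 ⟹ 7 + 9p = 11 + (-7)p ⟹ p = 1/4.
Player A indifferent between A and B: q·4 + (1−q)·17 = q·6 + (1−q)·16 ⟹ 17 + (-13)q = 16 + (-10)q ⟹ q = 1/3.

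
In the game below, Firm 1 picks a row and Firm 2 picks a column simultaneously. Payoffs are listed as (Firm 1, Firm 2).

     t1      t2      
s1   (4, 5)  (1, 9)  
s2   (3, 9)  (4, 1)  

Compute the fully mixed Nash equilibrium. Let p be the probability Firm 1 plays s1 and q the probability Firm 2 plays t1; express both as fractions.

Each player's mixing probability is pinned down by making the *other* player indifferent.
Firm 2 indifferent between t1 and t2: p·5 + (1−p)·9 = p·9 + (1−p)·1 ⟹ 9 + (-4)p = 1 + 8p ⟹ p = 2/3.
Firm 1 indifferent between s1 and s2: q·4 + (1−q)·1 = q·3 + (1−q)·4 ⟹ 1 + 3q = 4 + (-1)q ⟹ q = 3/4.

p = 2/3, q = 3/4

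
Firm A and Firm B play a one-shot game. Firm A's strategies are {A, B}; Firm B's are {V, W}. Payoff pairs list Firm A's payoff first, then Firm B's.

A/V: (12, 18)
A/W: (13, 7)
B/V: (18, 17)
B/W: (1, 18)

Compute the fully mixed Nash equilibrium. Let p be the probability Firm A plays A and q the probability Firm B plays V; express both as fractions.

In a mixed NE each player is indifferent between their pure strategies, so the opponent's mix sets the indifference.
Firm B indifferent between V and W: p·18 + (1−p)·17 = p·7 + (1−p)·18 ⟹ 17 + 1p = 18 + (-11)p ⟹ p = 1/12.
Firm A indifferent between A and B: q·12 + (1−q)·13 = q·18 + (1−q)·1 ⟹ 13 + (-1)q = 1 + 17q ⟹ q = 2/3.

p = 1/12, q = 2/3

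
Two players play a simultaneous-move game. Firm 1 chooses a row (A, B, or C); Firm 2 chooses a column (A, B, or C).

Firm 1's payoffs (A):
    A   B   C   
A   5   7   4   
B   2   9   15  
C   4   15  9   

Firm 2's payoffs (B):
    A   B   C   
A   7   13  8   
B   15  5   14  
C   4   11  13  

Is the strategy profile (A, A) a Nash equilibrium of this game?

No

Holding Firm 2 at A: Firm 1 gets 5 from A, versus 2 from B, 4 from C. No profitable deviation for Firm 1.
Holding Firm 1 at A: Firm 2 gets 7 from A but could get 13 by switching to B. Firm 2 has a profitable deviation.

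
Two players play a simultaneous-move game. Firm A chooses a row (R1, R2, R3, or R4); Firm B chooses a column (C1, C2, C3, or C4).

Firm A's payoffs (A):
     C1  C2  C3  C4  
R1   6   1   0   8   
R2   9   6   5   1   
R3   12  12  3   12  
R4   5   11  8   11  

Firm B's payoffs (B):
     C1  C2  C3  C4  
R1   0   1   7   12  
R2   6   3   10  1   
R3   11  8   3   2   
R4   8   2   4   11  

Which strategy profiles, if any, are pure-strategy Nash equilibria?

A profile is a Nash equilibrium when each player is best-responding to the other.
Firm A's best responses — vs C1: R3 (payoff 12); vs C2: R3 (payoff 12); vs C3: R4 (payoff 8); vs C4: R3 (payoff 12).
Firm B's best responses — vs R1: C4 (payoff 12); vs R2: C3 (payoff 10); vs R3: C1 (payoff 11); vs R4: C4 (payoff 11).
The only mutual best response is (R3, C1); neither player gains by switching there.

(R3, C1)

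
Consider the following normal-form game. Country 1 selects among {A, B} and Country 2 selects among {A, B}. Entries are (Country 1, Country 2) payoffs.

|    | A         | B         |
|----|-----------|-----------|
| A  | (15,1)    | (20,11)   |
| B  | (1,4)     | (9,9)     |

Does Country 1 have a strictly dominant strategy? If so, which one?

A

Check whether one of Country 1's strategies beats all alternatives regardless of what the opponent does.
A strictly dominates: vs A: 15 > 1; vs B: 20 > 9.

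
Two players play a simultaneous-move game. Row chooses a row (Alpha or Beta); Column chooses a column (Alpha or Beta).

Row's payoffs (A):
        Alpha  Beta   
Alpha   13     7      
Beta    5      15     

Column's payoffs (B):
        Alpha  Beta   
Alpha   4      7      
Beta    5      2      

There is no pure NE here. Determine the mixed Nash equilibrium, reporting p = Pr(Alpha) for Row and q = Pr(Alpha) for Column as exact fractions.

Each player's mixing probability is pinned down by making the *other* player indifferent.
Column indifferent between Alpha and Beta: p·4 + (1−p)·5 = p·7 + (1−p)·2 ⟹ 5 + (-1)p = 2 + 5p ⟹ p = 1/2.
Row indifferent between Alpha and Beta: q·13 + (1−q)·7 = q·5 + (1−q)·15 ⟹ 7 + 6q = 15 + (-10)q ⟹ q = 1/2.

p = 1/2, q = 1/2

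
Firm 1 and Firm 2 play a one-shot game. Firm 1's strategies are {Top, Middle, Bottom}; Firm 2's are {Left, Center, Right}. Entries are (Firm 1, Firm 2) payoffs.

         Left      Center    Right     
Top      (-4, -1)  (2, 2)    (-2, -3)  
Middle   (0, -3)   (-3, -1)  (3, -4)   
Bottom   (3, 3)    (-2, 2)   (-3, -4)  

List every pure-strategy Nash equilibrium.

Check mutual best responses: a cell is a NE iff neither player can gain by unilaterally deviating.
Firm 1's best responses — vs Left: Bottom (payoff 3); vs Center: Top (payoff 2); vs Right: Middle (payoff 3).
Firm 2's best responses — vs Top: Center (payoff 2); vs Middle: Center (payoff -1); vs Bottom: Left (payoff 3).
Mutual best responses occur at (Top, Center) and (Bottom, Left); at each, neither player gains by switching.

(Top, Center) and (Bottom, Left)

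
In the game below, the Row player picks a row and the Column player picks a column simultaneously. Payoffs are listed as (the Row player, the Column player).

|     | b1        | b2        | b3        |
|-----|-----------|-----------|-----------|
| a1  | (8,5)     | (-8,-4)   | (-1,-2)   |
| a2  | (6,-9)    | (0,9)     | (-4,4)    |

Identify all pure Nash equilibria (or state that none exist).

Check mutual best responses: a cell is a NE iff neither player can gain by unilaterally deviating.
The Row player's best responses — vs b1: a1 (payoff 8); vs b2: a2 (payoff 0); vs b3: a1 (payoff -1).
The Column player's best responses — vs a1: b1 (payoff 5); vs a2: b2 (payoff 9).
Mutual best responses occur at (a1, b1) and (a2, b2); at each, neither player gains by switching.

(a1, b1) and (a2, b2)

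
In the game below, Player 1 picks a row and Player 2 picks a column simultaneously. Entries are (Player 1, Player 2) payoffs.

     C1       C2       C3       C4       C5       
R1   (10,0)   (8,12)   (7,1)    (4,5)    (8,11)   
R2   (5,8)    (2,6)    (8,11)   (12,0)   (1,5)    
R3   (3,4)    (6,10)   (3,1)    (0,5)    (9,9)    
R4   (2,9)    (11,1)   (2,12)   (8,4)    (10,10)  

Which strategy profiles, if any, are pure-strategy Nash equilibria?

Find each player's best response to every opponent strategy; NE are the intersections.
Player 1's best responses — vs C1: R1 (payoff 10); vs C2: R4 (payoff 11); vs C3: R2 (payoff 8); vs C4: R2 (payoff 12); vs C5: R4 (payoff 10).
Player 2's best responses — vs R1: C2 (payoff 12); vs R2: C3 (payoff 11); vs R3: C2 (payoff 10); vs R4: C3 (payoff 12).
The only mutual best response is (R2, C3); neither player gains by switching there.

(R2, C3)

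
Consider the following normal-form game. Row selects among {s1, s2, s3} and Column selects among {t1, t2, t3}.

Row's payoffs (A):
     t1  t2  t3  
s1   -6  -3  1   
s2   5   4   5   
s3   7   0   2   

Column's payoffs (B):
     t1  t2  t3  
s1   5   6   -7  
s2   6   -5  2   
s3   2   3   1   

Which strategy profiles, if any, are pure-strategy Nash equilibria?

None

A profile is a Nash equilibrium when each player is best-responding to the other.
Row's best responses — vs t1: s3 (payoff 7); vs t2: s2 (payoff 4); vs t3: s2 (payoff 5).
Column's best responses — vs s1: t2 (payoff 6); vs s2: t1 (payoff 6); vs s3: t2 (payoff 3).
No cell has both players best-responding. For instance, Row's best reply to t1 is s3, but against s3 Column prefers t2 over t1.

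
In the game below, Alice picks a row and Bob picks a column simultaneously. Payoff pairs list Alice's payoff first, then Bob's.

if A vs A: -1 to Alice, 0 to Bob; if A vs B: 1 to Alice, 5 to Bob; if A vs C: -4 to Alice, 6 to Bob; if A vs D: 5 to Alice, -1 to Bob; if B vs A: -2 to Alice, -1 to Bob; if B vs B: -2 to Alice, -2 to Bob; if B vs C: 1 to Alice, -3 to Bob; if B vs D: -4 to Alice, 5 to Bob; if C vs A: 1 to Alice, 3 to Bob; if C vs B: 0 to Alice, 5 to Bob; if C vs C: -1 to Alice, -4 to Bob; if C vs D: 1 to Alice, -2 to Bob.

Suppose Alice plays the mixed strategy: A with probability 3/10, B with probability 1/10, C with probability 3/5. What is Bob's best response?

B

Compute Bob's expected payoff from each pure strategy against the given mix.
A: (3/10)·0 + (1/10)·(-1) + (3/5)·3 = 17/10
B: (3/10)·5 + (1/10)·(-2) + (3/5)·5 = 43/10
C: (3/10)·6 + (1/10)·(-3) + (3/5)·(-4) = -9/10
D: (3/10)·(-1) + (1/10)·5 + (3/5)·(-2) = -1
Highest expected payoff is 43/10, from B.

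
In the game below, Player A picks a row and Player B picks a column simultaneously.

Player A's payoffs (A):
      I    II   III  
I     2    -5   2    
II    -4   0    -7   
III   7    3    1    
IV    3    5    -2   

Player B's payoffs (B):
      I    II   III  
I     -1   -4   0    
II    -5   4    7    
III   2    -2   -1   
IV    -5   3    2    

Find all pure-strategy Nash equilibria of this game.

Find each player's best response to every opponent strategy; NE are the intersections.
Player A's best responses — vs I: III (payoff 7); vs II: IV (payoff 5); vs III: I (payoff 2).
Player B's best responses — vs I: III (payoff 0); vs II: III (payoff 7); vs III: I (payoff 2); vs IV: II (payoff 3).
Mutual best responses occur at (I, III), (III, I), and (IV, II); at each, neither player gains by switching.

(I, III), (III, I), and (IV, II)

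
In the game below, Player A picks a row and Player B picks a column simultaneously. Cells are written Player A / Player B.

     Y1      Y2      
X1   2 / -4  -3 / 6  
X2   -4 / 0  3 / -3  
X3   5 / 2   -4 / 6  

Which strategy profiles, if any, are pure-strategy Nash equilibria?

Find each player's best response to every opponent strategy; NE are the intersections.
Player A's best responses — vs Y1: X3 (payoff 5); vs Y2: X2 (payoff 3).
Player B's best responses — vs X1: Y2 (payoff 6); vs X2: Y1 (payoff 0); vs X3: Y2 (payoff 6).
No cell has both players best-responding. For instance, Player A's best reply to Y1 is X3, but against X3 Player B prefers Y2 over Y1.

There is no pure-strategy Nash equilibrium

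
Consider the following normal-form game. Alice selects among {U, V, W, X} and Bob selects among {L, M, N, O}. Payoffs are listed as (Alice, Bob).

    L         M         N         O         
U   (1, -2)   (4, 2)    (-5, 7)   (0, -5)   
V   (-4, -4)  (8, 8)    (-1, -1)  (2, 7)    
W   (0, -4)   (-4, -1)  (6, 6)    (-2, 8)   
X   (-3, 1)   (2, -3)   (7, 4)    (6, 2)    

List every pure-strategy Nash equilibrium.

(V, M) and (X, N)

A profile is a Nash equilibrium when each player is best-responding to the other.
Alice's best responses — vs L: U (payoff 1); vs M: V (payoff 8); vs N: X (payoff 7); vs O: X (payoff 6).
Bob's best responses — vs U: N (payoff 7); vs V: M (payoff 8); vs W: O (payoff 8); vs X: N (payoff 4).
Mutual best responses occur at (V, M) and (X, N); at each, neither player gains by switching.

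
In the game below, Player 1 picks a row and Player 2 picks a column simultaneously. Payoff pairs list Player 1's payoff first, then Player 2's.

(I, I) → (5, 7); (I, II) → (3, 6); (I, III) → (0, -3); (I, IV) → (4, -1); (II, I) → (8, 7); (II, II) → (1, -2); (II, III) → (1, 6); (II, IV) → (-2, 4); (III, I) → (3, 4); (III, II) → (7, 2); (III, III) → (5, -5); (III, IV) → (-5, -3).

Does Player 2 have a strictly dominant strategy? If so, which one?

A strategy is strictly dominant if it gives Player 2 a strictly higher payoff than every other strategy, against every choice by the opponent.
I strictly dominates: vs I: 7 > each of {6, -3, -1}; vs II: 7 > each of {-2, 6, 4}; vs III: 4 > each of {2, -5, -3}.

I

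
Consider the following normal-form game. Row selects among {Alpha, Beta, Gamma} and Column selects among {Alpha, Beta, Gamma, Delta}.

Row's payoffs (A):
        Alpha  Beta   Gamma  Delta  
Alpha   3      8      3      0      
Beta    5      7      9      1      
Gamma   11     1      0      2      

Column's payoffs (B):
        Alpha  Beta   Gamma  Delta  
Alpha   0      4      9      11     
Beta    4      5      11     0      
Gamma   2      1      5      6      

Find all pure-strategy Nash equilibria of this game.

Find each player's best response to every opponent strategy; NE are the intersections.
Row's best responses — vs Alpha: Gamma (payoff 11); vs Beta: Alpha (payoff 8); vs Gamma: Beta (payoff 9); vs Delta: Gamma (payoff 2).
Column's best responses — vs Alpha: Delta (payoff 11); vs Beta: Gamma (payoff 11); vs Gamma: Delta (payoff 6).
Mutual best responses occur at (Beta, Gamma) and (Gamma, Delta); at each, neither player gains by switching.

(Beta, Gamma) and (Gamma, Delta)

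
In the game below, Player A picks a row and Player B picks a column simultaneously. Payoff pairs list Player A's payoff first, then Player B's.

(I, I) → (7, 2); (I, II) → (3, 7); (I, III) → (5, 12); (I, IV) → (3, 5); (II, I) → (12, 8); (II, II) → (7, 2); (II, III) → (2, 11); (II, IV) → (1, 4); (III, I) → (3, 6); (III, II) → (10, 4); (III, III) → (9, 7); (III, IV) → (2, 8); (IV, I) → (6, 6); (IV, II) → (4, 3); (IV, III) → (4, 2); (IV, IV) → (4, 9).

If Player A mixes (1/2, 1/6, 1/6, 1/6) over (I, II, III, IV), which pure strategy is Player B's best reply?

III

Player B's best reply maximizes expected payoff against the mix.
I: (1/2)·2 + (1/6)·8 + (1/6)·6 + (1/6)·6 = 13/3
II: (1/2)·7 + (1/6)·2 + (1/6)·4 + (1/6)·3 = 5
III: (1/2)·12 + (1/6)·11 + (1/6)·7 + (1/6)·2 = 28/3
IV: (1/2)·5 + (1/6)·4 + (1/6)·8 + (1/6)·9 = 6
Highest expected payoff is 28/3, from III.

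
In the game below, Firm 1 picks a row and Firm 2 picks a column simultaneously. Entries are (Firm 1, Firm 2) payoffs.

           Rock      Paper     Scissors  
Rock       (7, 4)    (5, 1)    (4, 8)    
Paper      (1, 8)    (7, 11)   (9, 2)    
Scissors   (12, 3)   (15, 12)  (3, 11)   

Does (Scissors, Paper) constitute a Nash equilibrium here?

Yes

Holding Firm 2 at Paper: Firm 1 gets 15 from Scissors, versus 5 from Rock, 7 from Paper. No profitable deviation for Firm 1.
Holding Firm 1 at Scissors: Firm 2 gets 12 from Paper, versus 3 from Rock, 11 from Scissors. No profitable deviation for Firm 2 either.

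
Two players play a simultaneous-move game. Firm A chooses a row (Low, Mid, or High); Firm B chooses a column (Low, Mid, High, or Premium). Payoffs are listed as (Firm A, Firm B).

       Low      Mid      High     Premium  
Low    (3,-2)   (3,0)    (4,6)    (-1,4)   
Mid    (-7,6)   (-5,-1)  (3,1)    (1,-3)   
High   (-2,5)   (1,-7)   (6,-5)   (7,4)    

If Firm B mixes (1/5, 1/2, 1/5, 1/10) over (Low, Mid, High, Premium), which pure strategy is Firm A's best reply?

Low

Compute Firm A's expected payoff from each pure strategy against the given mix.
Low: (1/5)·3 + (1/2)·3 + (1/5)·4 + (1/10)·(-1) = 14/5
Mid: (1/5)·(-7) + (1/2)·(-5) + (1/5)·3 + (1/10)·1 = -16/5
High: (1/5)·(-2) + (1/2)·1 + (1/5)·6 + (1/10)·7 = 2
Highest expected payoff is 14/5, from Low.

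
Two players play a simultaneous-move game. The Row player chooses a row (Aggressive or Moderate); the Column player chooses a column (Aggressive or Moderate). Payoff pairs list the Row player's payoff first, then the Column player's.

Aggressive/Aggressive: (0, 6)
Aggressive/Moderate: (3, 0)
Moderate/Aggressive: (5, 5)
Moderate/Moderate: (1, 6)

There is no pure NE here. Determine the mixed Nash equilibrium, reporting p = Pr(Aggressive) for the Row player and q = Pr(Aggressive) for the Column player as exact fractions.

p = 1/7, q = 2/7

In a mixed NE each player is indifferent between their pure strategies, so the opponent's mix sets the indifference.
The Column player indifferent between Aggressive and Moderate: p·6 + (1−p)·5 = p·0 + (1−p)·6 ⟹ 5 + 1p = 6 + (-6)p ⟹ p = 1/7.
The Row player indifferent between Aggressive and Moderate: q·0 + (1−q)·3 = q·5 + (1−q)·1 ⟹ 3 + (-3)q = 1 + 4q ⟹ q = 2/7.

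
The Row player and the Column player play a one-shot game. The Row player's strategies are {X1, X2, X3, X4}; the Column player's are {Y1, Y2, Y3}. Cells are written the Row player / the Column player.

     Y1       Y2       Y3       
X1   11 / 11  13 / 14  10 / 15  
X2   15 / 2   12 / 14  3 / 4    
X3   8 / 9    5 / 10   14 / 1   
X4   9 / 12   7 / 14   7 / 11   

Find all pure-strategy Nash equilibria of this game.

There is no pure-strategy Nash equilibrium

Check mutual best responses: a cell is a NE iff neither player can gain by unilaterally deviating.
The Row player's best responses — vs Y1: X2 (payoff 15); vs Y2: X1 (payoff 13); vs Y3: X3 (payoff 14).
The Column player's best responses — vs X1: Y3 (payoff 15); vs X2: Y2 (payoff 14); vs X3: Y2 (payoff 10); vs X4: Y2 (payoff 14).
No cell has both players best-responding. For instance, the Row player's best reply to Y3 is X3, but against X3 the Column player prefers Y2 over Y3.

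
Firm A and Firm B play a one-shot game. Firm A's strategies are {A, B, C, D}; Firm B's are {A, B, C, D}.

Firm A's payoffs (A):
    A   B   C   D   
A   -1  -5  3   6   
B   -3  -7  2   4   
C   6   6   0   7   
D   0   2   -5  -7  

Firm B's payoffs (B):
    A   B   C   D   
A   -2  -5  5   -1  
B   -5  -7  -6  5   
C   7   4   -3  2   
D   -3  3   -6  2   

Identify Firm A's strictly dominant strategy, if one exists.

A strategy is strictly dominant if it gives Firm A a strictly higher payoff than every other strategy, against every choice by the opponent.
A is not dominant: against A, C gives 6 > -1.
B is not dominant: against A, A gives -1 > -3.
C is not dominant: against C, A gives 3 > 0.
D is not dominant: against A, C gives 6 > 0.
No single strategy is best against every opponent action.

No strictly dominant strategy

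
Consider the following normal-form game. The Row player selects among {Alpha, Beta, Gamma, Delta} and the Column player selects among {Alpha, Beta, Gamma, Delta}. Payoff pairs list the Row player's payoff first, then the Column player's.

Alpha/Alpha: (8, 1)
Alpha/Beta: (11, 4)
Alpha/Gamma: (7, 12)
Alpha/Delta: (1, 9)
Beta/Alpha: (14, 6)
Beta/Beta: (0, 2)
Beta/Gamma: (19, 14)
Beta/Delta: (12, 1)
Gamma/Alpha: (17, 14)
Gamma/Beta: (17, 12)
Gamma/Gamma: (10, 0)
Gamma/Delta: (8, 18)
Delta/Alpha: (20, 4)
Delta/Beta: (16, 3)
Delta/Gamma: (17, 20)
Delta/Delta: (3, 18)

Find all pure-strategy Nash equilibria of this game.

(Beta, Gamma)

Check mutual best responses: a cell is a NE iff neither player can gain by unilaterally deviating.
The Row player's best responses — vs Alpha: Delta (payoff 20); vs Beta: Gamma (payoff 17); vs Gamma: Beta (payoff 19); vs Delta: Beta (payoff 12).
The Column player's best responses — vs Alpha: Gamma (payoff 12); vs Beta: Gamma (payoff 14); vs Gamma: Delta (payoff 18); vs Delta: Gamma (payoff 20).
The only mutual best response is (Beta, Gamma); neither player gains by switching there.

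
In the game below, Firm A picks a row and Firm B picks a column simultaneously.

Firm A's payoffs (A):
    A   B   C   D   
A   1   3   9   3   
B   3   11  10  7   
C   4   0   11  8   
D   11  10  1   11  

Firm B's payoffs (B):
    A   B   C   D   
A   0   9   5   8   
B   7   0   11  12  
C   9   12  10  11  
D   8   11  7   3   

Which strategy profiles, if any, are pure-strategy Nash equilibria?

A profile is a Nash equilibrium when each player is best-responding to the other.
Firm A's best responses — vs A: D (payoff 11); vs B: B (payoff 11); vs C: C (payoff 11); vs D: D (payoff 11).
Firm B's best responses — vs A: B (payoff 9); vs B: D (payoff 12); vs C: B (payoff 12); vs D: B (payoff 11).
No cell has both players best-responding. For instance, Firm A's best reply to C is C, but against C Firm B prefers B over C.

There is no pure-strategy Nash equilibrium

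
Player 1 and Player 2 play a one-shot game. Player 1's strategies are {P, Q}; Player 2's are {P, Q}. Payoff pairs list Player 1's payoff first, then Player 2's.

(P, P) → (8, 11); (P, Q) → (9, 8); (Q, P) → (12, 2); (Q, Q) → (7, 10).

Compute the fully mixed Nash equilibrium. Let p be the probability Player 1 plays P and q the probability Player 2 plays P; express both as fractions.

p = 8/11, q = 1/3

Each player's mixing probability is pinned down by making the *other* player indifferent.
Player 2 indifferent between P and Q: p·11 + (1−p)·2 = p·8 + (1−p)·10 ⟹ 2 + 9p = 10 + (-2)p ⟹ p = 8/11.
Player 1 indifferent between P and Q: q·8 + (1−q)·9 = q·12 + (1−q)·7 ⟹ 9 + (-1)q = 7 + 5q ⟹ q = 1/3.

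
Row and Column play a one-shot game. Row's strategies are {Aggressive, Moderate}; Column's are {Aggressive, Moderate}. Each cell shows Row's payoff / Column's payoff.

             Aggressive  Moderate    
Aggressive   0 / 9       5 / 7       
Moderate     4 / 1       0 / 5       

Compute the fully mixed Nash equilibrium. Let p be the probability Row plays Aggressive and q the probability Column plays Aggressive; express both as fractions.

Each player's mixing probability is pinned down by making the *other* player indifferent.
Column indifferent between Aggressive and Moderate: p·9 + (1−p)·1 = p·7 + (1−p)·5 ⟹ 1 + 8p = 5 + 2p ⟹ p = 2/3.
Row indifferent between Aggressive and Moderate: q·0 + (1−q)·5 = q·4 + (1−q)·0 ⟹ 5 + (-5)q = 0 + 4q ⟹ q = 5/9.

p = 2/3, q = 5/9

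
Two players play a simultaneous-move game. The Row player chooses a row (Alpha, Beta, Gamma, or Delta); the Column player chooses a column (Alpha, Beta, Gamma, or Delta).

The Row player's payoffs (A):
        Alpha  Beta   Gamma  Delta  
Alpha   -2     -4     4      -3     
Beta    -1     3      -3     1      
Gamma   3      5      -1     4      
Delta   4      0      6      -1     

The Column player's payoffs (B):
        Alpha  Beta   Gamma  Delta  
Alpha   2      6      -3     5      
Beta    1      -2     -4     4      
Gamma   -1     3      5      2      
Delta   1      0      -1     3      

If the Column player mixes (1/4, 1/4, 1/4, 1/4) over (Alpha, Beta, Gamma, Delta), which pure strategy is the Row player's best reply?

Gamma

Compute the Row player's expected payoff from each pure strategy against the given mix.
Alpha: (1/4)·(-2) + (1/4)·(-4) + (1/4)·4 + (1/4)·(-3) = -5/4
Beta: (1/4)·(-1) + (1/4)·3 + (1/4)·(-3) + (1/4)·1 = 0
Gamma: (1/4)·3 + (1/4)·5 + (1/4)·(-1) + (1/4)·4 = 11/4
Delta: (1/4)·4 + (1/4)·0 + (1/4)·6 + (1/4)·(-1) = 9/4
Highest expected payoff is 11/4, from Gamma.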